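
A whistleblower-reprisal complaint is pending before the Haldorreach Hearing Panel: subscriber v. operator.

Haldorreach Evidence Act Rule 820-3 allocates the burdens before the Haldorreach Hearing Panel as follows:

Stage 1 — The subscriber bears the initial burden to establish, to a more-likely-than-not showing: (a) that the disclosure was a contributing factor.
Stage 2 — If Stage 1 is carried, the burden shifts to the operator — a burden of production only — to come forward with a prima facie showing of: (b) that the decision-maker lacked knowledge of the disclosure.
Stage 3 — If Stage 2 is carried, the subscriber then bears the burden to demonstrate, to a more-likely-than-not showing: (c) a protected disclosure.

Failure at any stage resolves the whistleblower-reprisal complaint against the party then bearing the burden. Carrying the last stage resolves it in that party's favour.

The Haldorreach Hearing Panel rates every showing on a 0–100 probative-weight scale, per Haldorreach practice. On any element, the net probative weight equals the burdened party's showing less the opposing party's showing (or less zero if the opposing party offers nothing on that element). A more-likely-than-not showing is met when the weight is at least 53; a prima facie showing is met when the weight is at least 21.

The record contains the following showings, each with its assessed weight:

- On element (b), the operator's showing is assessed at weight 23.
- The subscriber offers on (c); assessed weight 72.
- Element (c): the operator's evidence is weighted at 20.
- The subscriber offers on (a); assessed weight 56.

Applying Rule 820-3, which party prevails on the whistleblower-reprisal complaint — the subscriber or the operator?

Stage 1 (subscriber, a more-likely-than-not showing, weight is at least 53): (a) 56 ≥ 53 — meets.
  All elements met. The burden passes to the operator.
Stage 2 (operator, a prima facie showing, weight is at least 21): (b) 23 ≥ 21 — meets.
  All elements met. The burden passes to the subscriber.
Stage 3 (subscriber, a more-likely-than-not showing, weight is at least 53): (c) net 72−20=52 < 53 — fails.
  Stage 3 not carried; the subscriber fails its burden.
The analysis ends at Stage 3; the operator prevails.

operator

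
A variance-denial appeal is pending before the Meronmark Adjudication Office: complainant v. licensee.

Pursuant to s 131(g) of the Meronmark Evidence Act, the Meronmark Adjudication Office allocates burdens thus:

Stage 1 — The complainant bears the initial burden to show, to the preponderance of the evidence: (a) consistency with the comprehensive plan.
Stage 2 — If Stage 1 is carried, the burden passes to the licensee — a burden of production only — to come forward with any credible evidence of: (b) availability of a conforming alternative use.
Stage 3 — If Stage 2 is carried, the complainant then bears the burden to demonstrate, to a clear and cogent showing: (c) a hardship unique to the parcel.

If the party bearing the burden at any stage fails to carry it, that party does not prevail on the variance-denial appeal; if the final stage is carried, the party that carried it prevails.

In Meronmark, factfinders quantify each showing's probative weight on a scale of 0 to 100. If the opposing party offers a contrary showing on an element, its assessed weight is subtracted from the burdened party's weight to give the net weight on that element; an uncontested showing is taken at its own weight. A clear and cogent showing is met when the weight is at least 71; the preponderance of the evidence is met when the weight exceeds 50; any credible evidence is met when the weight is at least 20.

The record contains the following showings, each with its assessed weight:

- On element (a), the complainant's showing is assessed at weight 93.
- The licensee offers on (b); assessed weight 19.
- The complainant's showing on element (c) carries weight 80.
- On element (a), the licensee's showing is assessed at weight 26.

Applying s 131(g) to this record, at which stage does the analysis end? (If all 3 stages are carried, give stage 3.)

stage 2

Stage 1 — burden on complainant; standard: the preponderance of the evidence (weight exceeds 50).
    (a): 93 − 26 = 67 > 50 [met]
  Stage 1 is satisfied; the onus moves to the licensee.
Stage 2 — burden on licensee; standard: any credible evidence (weight is at least 20).
    (b): 19 < 20 [not met]
  Not every element is met, so the licensee fails to carry Stage 2.
The complainant prevails.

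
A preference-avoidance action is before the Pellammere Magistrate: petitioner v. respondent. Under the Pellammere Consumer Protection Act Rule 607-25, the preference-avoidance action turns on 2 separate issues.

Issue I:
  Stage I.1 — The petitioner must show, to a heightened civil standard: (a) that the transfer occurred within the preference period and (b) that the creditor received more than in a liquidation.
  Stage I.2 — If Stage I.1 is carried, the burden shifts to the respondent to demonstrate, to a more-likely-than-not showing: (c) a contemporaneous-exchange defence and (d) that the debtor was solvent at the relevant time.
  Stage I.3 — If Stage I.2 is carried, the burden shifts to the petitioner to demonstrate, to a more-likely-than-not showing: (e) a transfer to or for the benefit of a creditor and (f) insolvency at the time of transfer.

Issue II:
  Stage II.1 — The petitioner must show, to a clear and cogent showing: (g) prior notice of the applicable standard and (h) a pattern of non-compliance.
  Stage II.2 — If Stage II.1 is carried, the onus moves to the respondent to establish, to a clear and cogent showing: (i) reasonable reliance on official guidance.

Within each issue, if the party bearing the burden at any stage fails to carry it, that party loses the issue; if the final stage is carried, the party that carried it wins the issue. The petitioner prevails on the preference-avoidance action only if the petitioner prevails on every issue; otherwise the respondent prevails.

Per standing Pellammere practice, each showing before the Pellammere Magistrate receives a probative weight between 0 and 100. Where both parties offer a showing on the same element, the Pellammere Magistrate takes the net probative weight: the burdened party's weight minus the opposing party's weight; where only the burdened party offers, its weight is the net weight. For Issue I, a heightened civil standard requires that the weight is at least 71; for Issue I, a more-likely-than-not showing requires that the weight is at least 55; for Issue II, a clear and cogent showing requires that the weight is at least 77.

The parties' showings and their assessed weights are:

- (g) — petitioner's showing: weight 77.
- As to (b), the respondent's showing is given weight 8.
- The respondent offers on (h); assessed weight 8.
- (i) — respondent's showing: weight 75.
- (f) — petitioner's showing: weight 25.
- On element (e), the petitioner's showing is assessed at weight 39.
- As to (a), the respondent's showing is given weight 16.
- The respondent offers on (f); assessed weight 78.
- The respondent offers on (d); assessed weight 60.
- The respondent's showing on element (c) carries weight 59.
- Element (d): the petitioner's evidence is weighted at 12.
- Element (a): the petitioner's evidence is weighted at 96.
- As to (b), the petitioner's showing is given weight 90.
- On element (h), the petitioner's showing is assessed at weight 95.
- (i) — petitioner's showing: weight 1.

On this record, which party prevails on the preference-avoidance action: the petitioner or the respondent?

petitioner

— Issue I —
Stage I.1 — burden on petitioner; standard: a heightened civil standard (weight is at least 71).
    (a): 96 − 16 = 80 ≥ 71 [met]
    (b): 90 − 8 = 82 ≥ 71 [met]
  All elements met. The burden passes to the respondent.
Stage I.2 — burden on respondent; standard: a more-likely-than-not showing (weight is at least 55).
    (c): 59 ≥ 55 [met]
    (d): 60 − 12 = 48 < 55 [not met]
  Not every element is met, so the respondent fails to carry Stage I.2.
The petitioner prevails on this issue.
— Issue II —
At Stage II.1 the petitioner must meet a clear and cogent showing (weight is at least 77): on (g) the weight is 77, which does reach 77, so (g) meets the standard; on (h) the weight is 95 less the opposing 8 gives net 87, ≥ 77, so (h) meets the standard.
  All elements met. The burden passes to the respondent.
At Stage II.2 the respondent must meet a clear and cogent showing (weight is at least 77): on (i) the weight is 75 less the opposing 1 gives net 74, < 77, so (i) does not meet the standard.
  Not every element is met, so the respondent fails to carry Stage II.2.
So the petitioner prevails on this issue.
Per-issue: Issue I → petitioner; Issue II → petitioner. The petitioner must prevail on every issue; overall, the petitioner prevails.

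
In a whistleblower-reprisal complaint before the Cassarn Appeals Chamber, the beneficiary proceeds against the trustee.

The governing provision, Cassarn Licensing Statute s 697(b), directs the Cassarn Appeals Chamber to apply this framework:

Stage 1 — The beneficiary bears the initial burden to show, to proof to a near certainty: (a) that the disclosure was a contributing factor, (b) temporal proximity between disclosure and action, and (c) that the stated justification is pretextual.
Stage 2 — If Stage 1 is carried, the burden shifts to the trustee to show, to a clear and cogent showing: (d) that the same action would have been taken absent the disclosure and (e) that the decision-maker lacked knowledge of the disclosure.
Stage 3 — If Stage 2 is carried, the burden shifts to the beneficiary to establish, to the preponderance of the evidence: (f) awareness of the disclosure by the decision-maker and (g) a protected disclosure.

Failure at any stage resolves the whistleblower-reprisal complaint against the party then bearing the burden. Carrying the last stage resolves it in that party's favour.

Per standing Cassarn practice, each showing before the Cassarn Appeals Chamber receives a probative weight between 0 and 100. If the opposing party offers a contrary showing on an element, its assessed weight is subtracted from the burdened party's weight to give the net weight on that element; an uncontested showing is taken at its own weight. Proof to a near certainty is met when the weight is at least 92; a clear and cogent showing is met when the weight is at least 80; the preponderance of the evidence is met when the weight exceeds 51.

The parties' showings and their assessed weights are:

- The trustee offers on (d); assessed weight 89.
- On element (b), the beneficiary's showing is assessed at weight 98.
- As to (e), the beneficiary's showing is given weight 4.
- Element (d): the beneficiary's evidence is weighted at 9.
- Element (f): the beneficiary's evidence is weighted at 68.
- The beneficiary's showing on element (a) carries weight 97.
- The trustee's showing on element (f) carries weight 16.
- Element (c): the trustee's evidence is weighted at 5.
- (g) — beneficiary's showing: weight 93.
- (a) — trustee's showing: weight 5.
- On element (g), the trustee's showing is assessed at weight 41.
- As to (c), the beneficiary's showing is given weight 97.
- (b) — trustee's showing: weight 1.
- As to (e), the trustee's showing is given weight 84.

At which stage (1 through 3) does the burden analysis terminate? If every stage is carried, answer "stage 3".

Stage 1 (beneficiary, proof to a near certainty, weight is at least 92): (a) net 97−5=92 ≥ 92 — meets; (b) net 98−1=97 ≥ 92 — meets; (c) net 97−5=92 ≥ 92 — meets.
  Stage 1 is satisfied; the onus moves to the trustee.
Stage 2 (trustee, a clear and cogent showing, weight is at least 80): (d) net 89−9=80 ≥ 80 — meets; (e) net 84−4=80 ≥ 80 — meets.
  Stage 2 is satisfied; the onus moves to the beneficiary.
Stage 3 (beneficiary, the preponderance of the evidence, weight exceeds 51): (f) net 68−16=52 > 51 — meets; (g) net 93−41=52 > 51 — meets.
  All elements met at the final stage.
All stages carried — the beneficiary prevails.

stage 3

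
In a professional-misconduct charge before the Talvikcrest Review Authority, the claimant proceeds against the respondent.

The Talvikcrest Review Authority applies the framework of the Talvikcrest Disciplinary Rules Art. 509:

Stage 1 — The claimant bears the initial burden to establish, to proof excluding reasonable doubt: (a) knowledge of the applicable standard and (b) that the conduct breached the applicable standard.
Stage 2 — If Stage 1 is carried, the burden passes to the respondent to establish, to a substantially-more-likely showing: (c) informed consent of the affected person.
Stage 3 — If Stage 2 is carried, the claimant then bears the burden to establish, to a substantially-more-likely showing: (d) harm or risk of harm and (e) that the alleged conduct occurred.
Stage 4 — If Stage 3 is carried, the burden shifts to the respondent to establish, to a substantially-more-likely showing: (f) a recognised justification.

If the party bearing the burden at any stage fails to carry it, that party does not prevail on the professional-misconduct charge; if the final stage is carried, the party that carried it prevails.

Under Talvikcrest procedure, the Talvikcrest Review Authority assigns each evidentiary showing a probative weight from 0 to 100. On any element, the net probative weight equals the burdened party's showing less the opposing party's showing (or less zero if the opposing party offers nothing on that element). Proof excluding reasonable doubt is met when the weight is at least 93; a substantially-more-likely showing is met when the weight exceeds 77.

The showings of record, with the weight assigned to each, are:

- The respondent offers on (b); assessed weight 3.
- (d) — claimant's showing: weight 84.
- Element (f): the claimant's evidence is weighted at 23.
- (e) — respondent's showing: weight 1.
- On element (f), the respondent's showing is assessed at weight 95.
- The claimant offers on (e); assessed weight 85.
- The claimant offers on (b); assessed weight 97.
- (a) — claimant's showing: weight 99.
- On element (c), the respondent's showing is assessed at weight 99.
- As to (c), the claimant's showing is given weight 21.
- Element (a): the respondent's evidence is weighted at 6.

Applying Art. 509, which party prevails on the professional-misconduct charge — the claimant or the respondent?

claimant

Stage 1 (claimant, proof excluding reasonable doubt, weight is at least 93): (a) net 99−6=93 ≥ 93 — meets; (b) net 97−3=94 ≥ 93 — meets.
  Stage 1 carried; the burden shifts to the respondent.
Stage 2 (respondent, a substantially-more-likely showing, weight exceeds 77): (c) net 99−21=78 > 77 — meets.
  Stage 2 is satisfied; the onus moves to the claimant.
Stage 3 (claimant, a substantially-more-likely showing, weight exceeds 77): (d) 84 > 77 — meets; (e) net 85−1=84 > 77 — meets.
  Stage 3 carried; the burden shifts to the respondent.
Stage 4 (respondent, a substantially-more-likely showing, weight exceeds 77): (f) net 95−23=72 ≤ 77 — fails.
  Not every element is met, so the respondent fails to carry Stage 4.
The claimant prevails.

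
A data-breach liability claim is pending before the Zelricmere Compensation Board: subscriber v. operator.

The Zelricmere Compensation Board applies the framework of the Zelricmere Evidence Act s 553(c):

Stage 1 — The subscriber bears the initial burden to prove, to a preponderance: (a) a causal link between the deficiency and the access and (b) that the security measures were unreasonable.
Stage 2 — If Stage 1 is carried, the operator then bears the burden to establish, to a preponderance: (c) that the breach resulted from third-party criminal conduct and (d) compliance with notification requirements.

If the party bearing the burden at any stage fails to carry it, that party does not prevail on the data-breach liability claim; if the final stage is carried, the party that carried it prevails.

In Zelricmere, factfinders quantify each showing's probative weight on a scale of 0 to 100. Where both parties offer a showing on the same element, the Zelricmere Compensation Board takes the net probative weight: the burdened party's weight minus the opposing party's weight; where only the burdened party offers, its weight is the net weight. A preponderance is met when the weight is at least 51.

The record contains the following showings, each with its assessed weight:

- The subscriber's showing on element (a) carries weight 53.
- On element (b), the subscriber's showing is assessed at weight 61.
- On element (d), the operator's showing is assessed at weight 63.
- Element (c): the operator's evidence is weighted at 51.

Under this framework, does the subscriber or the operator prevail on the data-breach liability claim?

operator

Stage 1 (subscriber, a preponderance, weight is at least 51): (a) 53 ≥ 51 — meets; (b) 61 ≥ 51 — meets.
  Stage 1 is satisfied; the onus moves to the operator.
Stage 2 (operator, a preponderance, weight is at least 51): (c) 51 ≥ 51 — meets; (d) 63 ≥ 51 — meets.
  All elements met at the final stage.
With every stage satisfied, the operator prevails.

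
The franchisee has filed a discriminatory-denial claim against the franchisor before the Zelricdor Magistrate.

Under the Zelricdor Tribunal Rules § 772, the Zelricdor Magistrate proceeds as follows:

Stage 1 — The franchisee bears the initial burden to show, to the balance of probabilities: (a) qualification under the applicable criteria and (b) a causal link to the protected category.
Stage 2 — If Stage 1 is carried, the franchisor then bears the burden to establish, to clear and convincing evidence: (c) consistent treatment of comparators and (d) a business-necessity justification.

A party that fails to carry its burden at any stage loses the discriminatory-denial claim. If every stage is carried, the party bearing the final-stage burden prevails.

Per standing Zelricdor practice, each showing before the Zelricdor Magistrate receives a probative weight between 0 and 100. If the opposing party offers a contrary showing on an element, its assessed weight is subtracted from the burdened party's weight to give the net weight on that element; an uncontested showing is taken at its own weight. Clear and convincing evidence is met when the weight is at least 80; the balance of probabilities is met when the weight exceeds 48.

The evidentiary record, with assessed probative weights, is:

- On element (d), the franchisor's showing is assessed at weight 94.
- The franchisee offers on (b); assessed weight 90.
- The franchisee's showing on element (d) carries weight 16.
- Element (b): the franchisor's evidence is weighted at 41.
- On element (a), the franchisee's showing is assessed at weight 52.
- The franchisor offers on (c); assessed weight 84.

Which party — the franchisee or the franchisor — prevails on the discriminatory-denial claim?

Stage 1 (franchisee, the balance of probabilities, weight exceeds 48): (a) 52 > 48 — meets; (b) net 90−41=49 > 48 — meets.
  Stage 1 carried; the burden shifts to the franchisor.
Stage 2 (franchisor, clear and convincing evidence, weight is at least 80): (c) 84 ≥ 80 — meets; (d) net 94−16=78 < 80 — fails.
  Stage 2 not carried; the franchisor fails its burden.
So the franchisee prevails.

franchisee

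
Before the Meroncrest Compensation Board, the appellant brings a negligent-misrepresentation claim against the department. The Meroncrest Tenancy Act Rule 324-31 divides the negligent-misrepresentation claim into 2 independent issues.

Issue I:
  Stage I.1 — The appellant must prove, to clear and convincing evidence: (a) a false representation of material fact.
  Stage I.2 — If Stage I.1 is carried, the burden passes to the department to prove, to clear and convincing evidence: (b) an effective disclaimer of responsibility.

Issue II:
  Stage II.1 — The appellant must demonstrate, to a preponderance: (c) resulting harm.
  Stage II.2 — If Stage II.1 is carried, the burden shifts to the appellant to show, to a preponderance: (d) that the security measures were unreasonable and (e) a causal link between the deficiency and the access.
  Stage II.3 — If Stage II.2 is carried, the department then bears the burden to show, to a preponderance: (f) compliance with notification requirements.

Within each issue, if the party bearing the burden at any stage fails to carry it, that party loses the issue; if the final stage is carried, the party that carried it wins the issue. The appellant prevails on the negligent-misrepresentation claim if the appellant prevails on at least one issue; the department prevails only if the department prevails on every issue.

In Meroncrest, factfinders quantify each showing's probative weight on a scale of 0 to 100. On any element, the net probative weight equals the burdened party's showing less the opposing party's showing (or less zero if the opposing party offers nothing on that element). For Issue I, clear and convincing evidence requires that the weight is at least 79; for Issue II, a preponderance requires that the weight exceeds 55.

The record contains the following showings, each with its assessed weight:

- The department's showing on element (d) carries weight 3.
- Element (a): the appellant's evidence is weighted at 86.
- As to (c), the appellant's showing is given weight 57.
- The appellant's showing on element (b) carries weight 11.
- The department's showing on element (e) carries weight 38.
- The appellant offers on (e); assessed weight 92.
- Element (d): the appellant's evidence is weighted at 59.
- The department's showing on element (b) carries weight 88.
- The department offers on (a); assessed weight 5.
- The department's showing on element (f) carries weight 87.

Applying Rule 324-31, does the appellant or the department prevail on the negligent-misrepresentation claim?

appellant

— Issue I —
Stage I.1 (appellant, clear and convincing evidence, weight is at least 79): (a) net 86−5=81 ≥ 79 — meets.
  The appellant carries Stage I.1; the department now bears the burden.
Stage I.2 (department, clear and convincing evidence, weight is at least 79): (b) net 88−11=77 < 79 — fails.
  Not every element is met, so the department fails to carry Stage I.2.
So the appellant prevails on this issue.
— Issue II —
Stage II.1 — burden on appellant; standard: a preponderance (weight exceeds 55).
    (c): 57 > 55 [met]
  Stage II.1 is satisfied; the appellant continues to bear the burden.
Stage II.2 — burden on appellant; standard: a preponderance (weight exceeds 55).
    (d): 59 − 3 = 56 > 55 [met]
    (e): 92 − 38 = 54 ≤ 55 [not met]
  Not every element is met, so the appellant fails to carry Stage II.2.
The department prevails on this issue.
Per-issue: Issue I → appellant; Issue II → department. The appellant must prevail on at least one issue; overall, the appellant prevails.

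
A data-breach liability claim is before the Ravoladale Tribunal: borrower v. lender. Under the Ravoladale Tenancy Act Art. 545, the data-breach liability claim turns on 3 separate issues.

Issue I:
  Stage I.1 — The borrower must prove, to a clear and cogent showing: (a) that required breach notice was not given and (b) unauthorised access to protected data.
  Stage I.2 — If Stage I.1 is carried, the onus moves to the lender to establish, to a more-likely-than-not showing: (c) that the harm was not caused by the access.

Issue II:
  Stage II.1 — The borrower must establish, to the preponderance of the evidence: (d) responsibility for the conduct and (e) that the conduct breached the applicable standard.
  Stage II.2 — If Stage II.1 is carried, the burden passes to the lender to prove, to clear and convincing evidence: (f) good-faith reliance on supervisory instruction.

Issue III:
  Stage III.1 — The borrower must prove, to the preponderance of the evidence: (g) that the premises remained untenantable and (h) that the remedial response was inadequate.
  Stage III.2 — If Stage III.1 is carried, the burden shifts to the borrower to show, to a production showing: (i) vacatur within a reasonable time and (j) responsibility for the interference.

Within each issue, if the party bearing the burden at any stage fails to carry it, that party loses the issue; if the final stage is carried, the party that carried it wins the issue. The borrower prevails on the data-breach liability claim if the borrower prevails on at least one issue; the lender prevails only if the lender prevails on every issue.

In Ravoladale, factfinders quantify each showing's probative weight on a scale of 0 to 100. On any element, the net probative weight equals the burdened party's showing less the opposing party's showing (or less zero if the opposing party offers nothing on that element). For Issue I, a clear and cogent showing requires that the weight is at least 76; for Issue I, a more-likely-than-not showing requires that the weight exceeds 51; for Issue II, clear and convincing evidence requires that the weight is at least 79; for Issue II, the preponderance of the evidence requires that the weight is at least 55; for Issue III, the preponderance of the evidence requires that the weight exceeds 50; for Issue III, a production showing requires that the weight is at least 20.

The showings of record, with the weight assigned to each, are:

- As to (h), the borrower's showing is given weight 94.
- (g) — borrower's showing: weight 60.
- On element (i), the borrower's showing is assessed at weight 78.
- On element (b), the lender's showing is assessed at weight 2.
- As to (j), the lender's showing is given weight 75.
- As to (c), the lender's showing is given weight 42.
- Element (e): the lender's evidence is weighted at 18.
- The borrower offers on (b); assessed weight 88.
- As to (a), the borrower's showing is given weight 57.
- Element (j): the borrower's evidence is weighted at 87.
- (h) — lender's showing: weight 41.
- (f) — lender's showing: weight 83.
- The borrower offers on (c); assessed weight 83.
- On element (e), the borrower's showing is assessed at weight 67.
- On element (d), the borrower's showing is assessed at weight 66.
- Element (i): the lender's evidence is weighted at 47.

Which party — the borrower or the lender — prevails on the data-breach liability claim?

— Issue I —
At Stage I.1 the borrower must meet a clear and cogent showing (weight is at least 76): on (a) the weight is 57, which does not reach 76, so (a) does not meet the standard; on (b) the weight is 88 less the opposing 2 gives net 86, which does reach 76, so (b) meets the standard.
  Stage I.1 not carried; the borrower fails its burden.
So the lender prevails on this issue.
— Issue II —
At Stage II.1 the borrower must meet the preponderance of the evidence (weight is at least 55): on (d) the weight is 66, ≥ 55, so (d) meets the standard; on (e) the weight is 67 less the opposing 18 gives net 49, < 55, so (e) does not meet the standard.
  The borrower does not carry Stage II.1.
The lender prevails on this issue.
— Issue III —
Stage III.1 (borrower, the preponderance of the evidence, weight exceeds 50): (g) 60 > 50 — meets; (h) net 94−41=53 > 50 — meets.
  Stage III.1 is satisfied; the borrower continues to bear the burden.
Stage III.2 (borrower, a production showing, weight is at least 20): (i) net 78−47=31 ≥ 20 — meets; (j) net 87−75=12 < 20 — fails.
  Not every element is met, so the borrower fails to carry Stage III.2.
The analysis ends at Stage III.2; the lender prevails on this issue.
Per-issue: Issue I → lender; Issue II → lender; Issue III → lender. The borrower must prevail on at least one issue; overall, the lender prevails.

lender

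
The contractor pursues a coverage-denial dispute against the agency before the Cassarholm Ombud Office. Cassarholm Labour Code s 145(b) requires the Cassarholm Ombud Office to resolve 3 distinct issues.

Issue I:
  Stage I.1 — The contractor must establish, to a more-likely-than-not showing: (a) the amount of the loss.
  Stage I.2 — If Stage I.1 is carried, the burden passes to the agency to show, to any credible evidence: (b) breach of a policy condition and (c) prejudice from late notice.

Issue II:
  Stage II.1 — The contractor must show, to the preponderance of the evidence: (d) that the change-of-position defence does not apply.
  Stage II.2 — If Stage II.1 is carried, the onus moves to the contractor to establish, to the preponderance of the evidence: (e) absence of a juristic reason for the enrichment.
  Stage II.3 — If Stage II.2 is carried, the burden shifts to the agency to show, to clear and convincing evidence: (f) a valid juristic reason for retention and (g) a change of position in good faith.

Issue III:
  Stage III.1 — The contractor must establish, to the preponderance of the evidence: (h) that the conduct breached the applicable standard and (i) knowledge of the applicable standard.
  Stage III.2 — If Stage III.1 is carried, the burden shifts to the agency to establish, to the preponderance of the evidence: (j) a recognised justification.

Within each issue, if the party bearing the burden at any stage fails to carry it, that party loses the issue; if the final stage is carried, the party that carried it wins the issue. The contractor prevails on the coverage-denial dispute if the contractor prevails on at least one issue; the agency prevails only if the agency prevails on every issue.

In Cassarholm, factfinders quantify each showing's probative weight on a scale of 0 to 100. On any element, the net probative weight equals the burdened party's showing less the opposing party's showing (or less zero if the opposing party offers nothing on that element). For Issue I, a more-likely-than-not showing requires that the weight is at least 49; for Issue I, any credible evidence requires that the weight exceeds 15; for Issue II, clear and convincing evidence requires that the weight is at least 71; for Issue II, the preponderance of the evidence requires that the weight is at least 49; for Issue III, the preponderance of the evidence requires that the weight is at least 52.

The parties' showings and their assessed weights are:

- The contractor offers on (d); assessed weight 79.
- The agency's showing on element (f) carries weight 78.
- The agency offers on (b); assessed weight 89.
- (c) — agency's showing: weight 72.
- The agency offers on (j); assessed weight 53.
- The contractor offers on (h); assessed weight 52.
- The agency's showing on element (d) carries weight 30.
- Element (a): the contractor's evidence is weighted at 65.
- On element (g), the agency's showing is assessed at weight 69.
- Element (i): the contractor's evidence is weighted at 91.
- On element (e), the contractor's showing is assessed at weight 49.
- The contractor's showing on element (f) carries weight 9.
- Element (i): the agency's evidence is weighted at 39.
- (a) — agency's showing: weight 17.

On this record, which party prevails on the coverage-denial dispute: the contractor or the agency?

contractor

— Issue I —
At Stage I.1 the contractor must meet a more-likely-than-not showing (weight is at least 49): on (a) the weight is 65 less the opposing 17 gives net 48, < 49, so (a) does not meet the standard.
  The contractor does not carry Stage I.1.
So the agency prevails on this issue.
— Issue II —
Stage II.1 (contractor, the preponderance of the evidence, weight is at least 49): (d) net 79−30=49 ≥ 49 — meets.
  Stage II.1 is satisfied; the contractor continues to bear the burden.
Stage II.2 (contractor, the preponderance of the evidence, weight is at least 49): (e) 49 ≥ 49 — meets.
  Stage II.2 carried; the burden shifts to the agency.
Stage II.3 (agency, clear and convincing evidence, weight is at least 71): (f) net 78−9=69 < 71 — fails; (g) 69 < 71 — fails.
  Stage II.3 not carried; the agency fails its burden.
So the contractor prevails on this issue.
— Issue III —
At Stage III.1 the contractor must meet the preponderance of the evidence (weight is at least 52): on (h) the weight is 52, ≥ 52, so (h) meets the standard; on (i) the weight is 91 less the opposing 39 gives net 52, which does reach 52, so (i) meets the standard.
  Stage III.1 is satisfied; the onus moves to the agency.
At Stage III.2 the agency must meet the preponderance of the evidence (weight is at least 52): on (j) the weight is 53, ≥ 52, so (j) meets the standard.
  Stage III.2 carried; the final stage is satisfied.
Every stage carried; the agency prevails on this issue.
Per-issue: Issue I → agency; Issue II → contractor; Issue III → agency. The contractor must prevail on at least one issue; overall, the contractor prevails.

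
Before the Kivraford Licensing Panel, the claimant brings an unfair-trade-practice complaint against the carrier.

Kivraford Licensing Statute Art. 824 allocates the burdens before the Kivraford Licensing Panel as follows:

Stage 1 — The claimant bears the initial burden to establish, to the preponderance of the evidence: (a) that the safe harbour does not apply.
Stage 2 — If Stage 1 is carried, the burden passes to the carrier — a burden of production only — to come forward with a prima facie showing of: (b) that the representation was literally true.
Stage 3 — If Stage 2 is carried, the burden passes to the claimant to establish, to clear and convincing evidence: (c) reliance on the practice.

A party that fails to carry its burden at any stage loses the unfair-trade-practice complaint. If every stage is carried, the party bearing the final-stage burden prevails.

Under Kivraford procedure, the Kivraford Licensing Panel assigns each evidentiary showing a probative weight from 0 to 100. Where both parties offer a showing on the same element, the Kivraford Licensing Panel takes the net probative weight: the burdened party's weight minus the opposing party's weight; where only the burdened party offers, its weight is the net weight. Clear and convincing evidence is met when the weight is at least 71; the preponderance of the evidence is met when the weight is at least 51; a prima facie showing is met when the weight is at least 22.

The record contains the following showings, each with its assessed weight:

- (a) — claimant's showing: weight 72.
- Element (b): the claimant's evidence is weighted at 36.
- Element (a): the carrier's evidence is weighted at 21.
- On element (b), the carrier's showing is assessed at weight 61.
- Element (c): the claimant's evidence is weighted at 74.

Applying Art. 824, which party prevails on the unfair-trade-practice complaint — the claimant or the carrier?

claimant

Stage 1 (claimant, the preponderance of the evidence, weight is at least 51): (a) net 72−21=51 ≥ 51 — meets.
  Stage 1 carried; the burden shifts to the carrier.
Stage 2 (carrier, a prima facie showing, weight is at least 22): (b) net 61−36=25 ≥ 22 — meets.
  Stage 2 carried; the burden shifts to the claimant.
Stage 3 (claimant, clear and convincing evidence, weight is at least 71): (c) 74 ≥ 71 — meets.
  Stage 3 carried; the final stage is satisfied.
All stages carried — the claimant prevails.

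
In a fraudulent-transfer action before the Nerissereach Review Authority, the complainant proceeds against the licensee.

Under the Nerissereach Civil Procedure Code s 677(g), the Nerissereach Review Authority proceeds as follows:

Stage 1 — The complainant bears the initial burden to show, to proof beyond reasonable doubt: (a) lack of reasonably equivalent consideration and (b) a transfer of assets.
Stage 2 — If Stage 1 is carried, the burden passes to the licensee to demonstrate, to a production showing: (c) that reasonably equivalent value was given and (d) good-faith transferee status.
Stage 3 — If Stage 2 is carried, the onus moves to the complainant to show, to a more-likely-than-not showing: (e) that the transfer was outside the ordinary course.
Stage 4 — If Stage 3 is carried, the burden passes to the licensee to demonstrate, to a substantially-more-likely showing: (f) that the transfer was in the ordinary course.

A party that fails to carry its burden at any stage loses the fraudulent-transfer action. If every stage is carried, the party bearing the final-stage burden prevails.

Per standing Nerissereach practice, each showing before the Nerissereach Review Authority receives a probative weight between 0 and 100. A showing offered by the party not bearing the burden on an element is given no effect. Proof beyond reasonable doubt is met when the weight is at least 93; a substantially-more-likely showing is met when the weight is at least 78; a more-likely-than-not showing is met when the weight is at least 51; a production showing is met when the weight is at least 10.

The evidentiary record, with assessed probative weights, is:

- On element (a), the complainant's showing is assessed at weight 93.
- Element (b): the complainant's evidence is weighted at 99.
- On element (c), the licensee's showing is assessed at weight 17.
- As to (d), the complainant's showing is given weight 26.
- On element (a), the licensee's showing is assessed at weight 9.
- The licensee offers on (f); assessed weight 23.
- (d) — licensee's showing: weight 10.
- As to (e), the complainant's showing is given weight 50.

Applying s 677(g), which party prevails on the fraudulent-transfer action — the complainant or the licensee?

licensee

Stage 1 (complainant, proof beyond reasonable doubt, weight is at least 93): (a) 93 (licensee's 9 disregarded) ≥ 93 — meets; (b) 99 ≥ 93 — meets.
  All elements met. The burden passes to the licensee.
Stage 2 (licensee, a production showing, weight is at least 10): (c) 17 ≥ 10 — meets; (d) 10 (complainant's 26 disregarded) ≥ 10 — meets.
  All elements met. The burden passes to the complainant.
Stage 3 (complainant, a more-likely-than-not showing, weight is at least 51): (e) 50 < 51 — fails.
  The complainant does not carry Stage 3.
The licensee prevails.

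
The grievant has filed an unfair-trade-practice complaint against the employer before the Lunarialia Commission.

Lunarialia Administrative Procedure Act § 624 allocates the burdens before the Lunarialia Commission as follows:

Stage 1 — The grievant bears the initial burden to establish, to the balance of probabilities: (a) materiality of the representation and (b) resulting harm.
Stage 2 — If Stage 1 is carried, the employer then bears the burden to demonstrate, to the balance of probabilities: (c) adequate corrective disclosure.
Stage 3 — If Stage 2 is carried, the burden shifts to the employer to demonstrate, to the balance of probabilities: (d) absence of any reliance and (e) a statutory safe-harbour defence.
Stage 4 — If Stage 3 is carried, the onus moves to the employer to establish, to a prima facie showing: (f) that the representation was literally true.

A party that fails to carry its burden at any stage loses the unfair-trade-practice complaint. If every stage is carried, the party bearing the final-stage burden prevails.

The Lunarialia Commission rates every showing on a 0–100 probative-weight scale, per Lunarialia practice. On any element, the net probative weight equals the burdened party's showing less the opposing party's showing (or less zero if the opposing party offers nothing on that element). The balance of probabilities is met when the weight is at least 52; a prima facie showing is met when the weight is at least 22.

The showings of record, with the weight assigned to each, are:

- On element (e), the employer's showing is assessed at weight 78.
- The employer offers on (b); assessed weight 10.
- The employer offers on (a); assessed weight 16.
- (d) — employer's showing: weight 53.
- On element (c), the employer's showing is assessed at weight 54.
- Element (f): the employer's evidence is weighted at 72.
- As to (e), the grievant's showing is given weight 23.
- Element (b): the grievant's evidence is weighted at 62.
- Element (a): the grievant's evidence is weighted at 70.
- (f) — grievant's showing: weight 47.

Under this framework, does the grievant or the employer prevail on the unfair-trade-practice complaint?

employer

Stage 1 — burden on grievant; standard: the balance of probabilities (weight is at least 52).
    (a): 70 − 16 = 54 ≥ 52 [met]
    (b): 62 − 10 = 52 ≥ 52 [met]
  The grievant carries Stage 1; the employer now bears the burden.
Stage 2 — burden on employer; standard: the balance of probabilities (weight is at least 52).
    (c): 54 ≥ 52 [met]
  Stage 2 is satisfied; the employer continues to bear the burden.
Stage 3 — burden on employer; standard: the balance of probabilities (weight is at least 52).
    (d): 53 ≥ 52 [met]
    (e): 78 − 23 = 55 ≥ 52 [met]
  Stage 3 carried; the burden remains with the employer.
Stage 4 — burden on employer; standard: a prima facie showing (weight is at least 22).
    (f): 72 − 47 = 25 ≥ 22 [met]
  Stage 4 carried; the final stage is satisfied.
All stages carried — the employer prevails.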